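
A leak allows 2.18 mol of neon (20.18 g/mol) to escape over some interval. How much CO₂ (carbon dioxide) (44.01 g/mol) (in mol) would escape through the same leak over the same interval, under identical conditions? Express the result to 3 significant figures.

By Graham's law, rate_CO₂/rate_Ne = √(M_Ne/M_CO₂) = √(20.18/44.01) = √0.4585 = 0.6772.
So the amount for CO₂ is 2.18 × 0.6772 = 1.48 mol.

1.48 mol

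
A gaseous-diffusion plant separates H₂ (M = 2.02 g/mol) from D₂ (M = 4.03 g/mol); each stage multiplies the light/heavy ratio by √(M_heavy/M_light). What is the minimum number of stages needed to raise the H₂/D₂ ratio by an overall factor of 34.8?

Per stage α = (4.03/2.02)^(1/2) = 1.99505^0.5, giving ln α = 0.3453.
Need α^N ≥ 34.8 ⇒ N ≥ ln(34.8) / ln α = 3.550 / 0.3453 = 10.28.
So at least 11 stages are needed.

11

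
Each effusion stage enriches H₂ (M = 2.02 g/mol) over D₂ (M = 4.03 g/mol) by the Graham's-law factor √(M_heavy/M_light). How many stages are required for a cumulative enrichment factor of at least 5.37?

Per stage α = (4.03/2.02)^(1/2) = 1.99505^0.5, giving ln α = 0.3453.
Need α^N ≥ 5.37 ⇒ N ≥ ln(5.37) / ln α = 1.681 / 0.3453 = 4.87.
So at least 5 stages are needed.

5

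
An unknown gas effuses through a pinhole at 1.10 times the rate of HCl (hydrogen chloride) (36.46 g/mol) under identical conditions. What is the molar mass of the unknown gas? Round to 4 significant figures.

Graham's law gives rate_X/rate_HCl = √(M_HCl/M_X).
1.10 = √(36.46/M_X)
M_X = 36.46 / 1.10² = 36.46 / 1.210 = 30.13 g/mol

30.13 g/mol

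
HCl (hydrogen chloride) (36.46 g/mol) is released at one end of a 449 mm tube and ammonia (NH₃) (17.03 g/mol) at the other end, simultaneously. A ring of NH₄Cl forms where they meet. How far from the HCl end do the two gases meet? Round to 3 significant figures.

182 mm

The fronts meet when d_HCl + d_NH₃ = L with d_HCl/d_NH₃ = √(M_NH₃/M_HCl) (Graham's law). Here √(M_NH₃/M_HCl) = √(17.03/36.46) = 0.6834.
With d_HCl + d_NH₃ = 449 mm, d_NH₃ = 449/(1 + 0.6834) = 266.7 mm.
d_HCl = 449 − 266.7 = 182 mm.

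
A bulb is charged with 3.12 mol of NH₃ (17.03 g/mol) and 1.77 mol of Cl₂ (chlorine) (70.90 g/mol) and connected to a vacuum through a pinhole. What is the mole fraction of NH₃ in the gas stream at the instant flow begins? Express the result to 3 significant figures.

0.782

Rate_i ∝ x_i/√M_i (Graham's law weighted by mole fraction), so the effusate composition follows n_i/√M_i.
x_NH₃(eff) = (n_NH₃/√M_NH₃) / (n_NH₃/√M_NH₃ + n_Cl₂/√M_Cl₂)
= (3.12/√17.03) / (3.12/√17.03 + 1.77/√70.90) = 0.7560/(0.7560 + 0.2102) = 0.782.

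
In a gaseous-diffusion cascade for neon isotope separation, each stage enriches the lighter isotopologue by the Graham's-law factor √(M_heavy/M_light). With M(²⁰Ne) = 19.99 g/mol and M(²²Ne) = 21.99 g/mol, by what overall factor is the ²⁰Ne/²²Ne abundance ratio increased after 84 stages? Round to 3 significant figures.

54.9

Each stage multiplies the ratio by α = √(21.99/19.99), so after 84 stages the overall factor is α^84 = (21.99/19.99)^(84/2).
= 1.10005^42 = 54.9.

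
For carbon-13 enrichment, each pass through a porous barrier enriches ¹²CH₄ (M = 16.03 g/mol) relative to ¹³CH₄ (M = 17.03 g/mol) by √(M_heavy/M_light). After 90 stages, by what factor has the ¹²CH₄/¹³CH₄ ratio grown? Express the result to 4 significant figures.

15.23

The single-stage factor is √(M_heavy/M_light), so 90 stages give [√(17.03/16.03)]^90 = (17.03/16.03)^(90/2).
= 1.06238^45 = 15.23.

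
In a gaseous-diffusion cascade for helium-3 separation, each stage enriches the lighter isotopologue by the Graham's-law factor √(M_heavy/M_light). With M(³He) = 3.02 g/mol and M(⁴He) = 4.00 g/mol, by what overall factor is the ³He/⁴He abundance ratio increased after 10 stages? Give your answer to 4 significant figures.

4.076

Each stage multiplies the ratio by α = √(4.00/3.02), so after 10 stages the overall factor is α^10 = (4.00/3.02)^(10/2).
= 1.32450^5 = 4.076.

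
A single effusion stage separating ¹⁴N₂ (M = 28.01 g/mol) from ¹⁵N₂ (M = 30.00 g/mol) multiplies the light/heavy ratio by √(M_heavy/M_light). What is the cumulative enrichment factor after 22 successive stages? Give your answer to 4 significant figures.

Overall factor = α^22 with α = √(30.00/28.01), i.e. (30.00/28.01)^(22/2).
= 1.07105^11 = 2.128.

2.128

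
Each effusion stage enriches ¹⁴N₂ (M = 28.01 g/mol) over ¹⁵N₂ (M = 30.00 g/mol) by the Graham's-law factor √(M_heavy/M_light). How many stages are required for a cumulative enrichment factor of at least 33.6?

103

Single-stage factor α = √(30.00/28.01), so ln α = ½ ln(1.07105) = 0.03432.
Need α^N ≥ 33.6 ⇒ N ≥ ln(33.6) / ln α = 3.515 / 0.03432 = 102.41.
Rounding up, N = 103 stages.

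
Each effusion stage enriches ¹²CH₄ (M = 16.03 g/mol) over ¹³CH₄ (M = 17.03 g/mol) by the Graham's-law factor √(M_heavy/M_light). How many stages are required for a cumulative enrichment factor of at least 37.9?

121

Single-stage factor α = √(17.03/16.03), so ln α = ½ ln(1.06238) = 0.03026.
Need α^N ≥ 37.9 ⇒ N ≥ ln(37.9) / ln α = 3.635 / 0.03026 = 120.13.
Minimum whole number of stages: N = 121.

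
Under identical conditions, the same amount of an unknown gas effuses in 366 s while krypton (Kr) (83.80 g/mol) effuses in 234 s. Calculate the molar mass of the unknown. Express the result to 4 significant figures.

205.0 g/mol

Using Graham's law: t_X/t_Kr = √(M_X/M_Kr).
366/234 = 1.564 = √(M_X/83.80)
M_X = 83.80 × 1.564² = 83.80 × 2.446 = 205.0 g/mol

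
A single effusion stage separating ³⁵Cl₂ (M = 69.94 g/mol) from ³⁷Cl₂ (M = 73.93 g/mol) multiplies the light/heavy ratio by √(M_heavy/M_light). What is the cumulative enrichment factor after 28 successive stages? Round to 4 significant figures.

After 28 stages the ratio has grown by (√(73.93/69.94))^28 = (73.93/69.94)^(28/2).
= 1.05705^14 = 2.174.

2.174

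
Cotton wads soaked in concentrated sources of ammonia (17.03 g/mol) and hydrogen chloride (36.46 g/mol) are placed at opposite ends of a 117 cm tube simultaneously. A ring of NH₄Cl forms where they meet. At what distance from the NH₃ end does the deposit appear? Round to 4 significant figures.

The fronts meet when d_NH₃ + d_HCl = L with d_NH₃/d_HCl = √(M_HCl/M_NH₃) (Graham's law). Here √(M_HCl/M_NH₃) = √(36.46/17.03) = 1.463.
With d_NH₃ + d_HCl = 117 cm, d_HCl = 117/(1 + 1.463) = 47.50 cm.
d_NH₃ = 117 − 47.50 = 69.50 cm.

69.50 cm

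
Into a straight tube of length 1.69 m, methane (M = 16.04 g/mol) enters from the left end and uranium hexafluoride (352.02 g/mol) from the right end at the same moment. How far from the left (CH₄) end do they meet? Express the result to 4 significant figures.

Graham's law gives d_CH₄/d_UF₆ = rate_CH₄/rate_UF₆ = √(M_UF₆/M_CH₄) = √(352.02/16.04) = 4.685.
With d_CH₄ + d_UF₆ = 1.69 m, d_UF₆ = 1.69/(1 + 4.685) = 0.2973 m.
d_CH₄ = 1.69 − 0.2973 = 1.393 m.

1.393 m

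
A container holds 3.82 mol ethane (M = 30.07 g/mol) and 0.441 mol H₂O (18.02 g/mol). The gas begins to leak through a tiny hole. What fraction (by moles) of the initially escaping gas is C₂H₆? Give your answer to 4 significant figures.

0.8702

Each component's effusion rate ∝ (its partial pressure)·(1/√M) ∝ n_i/√M_i.
x_C₂H₆(eff) = (n_C₂H₆/√M_C₂H₆) / (n_C₂H₆/√M_C₂H₆ + n_H₂O/√M_H₂O)
= (3.82/√30.07) / (3.82/√30.07 + 0.441/√18.02) = 0.6966/(0.6966 + 0.1039) = 0.8702.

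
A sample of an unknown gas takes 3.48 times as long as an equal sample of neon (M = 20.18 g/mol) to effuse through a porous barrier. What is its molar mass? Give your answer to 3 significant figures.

Graham's law gives t_X/t_Ne = √(M_X/M_Ne).
3.48 = √(M_X/20.18)
M_X = 20.18 × 3.48² = 20.18 × 12.11 = 244 g/mol

244 g/mol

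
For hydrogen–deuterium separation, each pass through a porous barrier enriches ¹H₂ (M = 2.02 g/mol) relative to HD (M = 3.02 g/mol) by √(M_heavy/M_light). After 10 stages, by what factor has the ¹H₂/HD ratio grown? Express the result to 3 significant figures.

The single-stage factor is √(M_heavy/M_light), so 10 stages give [√(3.02/2.02)]^10 = (3.02/2.02)^(10/2).
= 1.49505^5 = 7.47.

7.47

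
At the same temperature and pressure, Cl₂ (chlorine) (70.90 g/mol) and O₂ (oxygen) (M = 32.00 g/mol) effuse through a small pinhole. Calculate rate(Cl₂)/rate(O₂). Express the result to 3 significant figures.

By Graham's law, rate_Cl₂/rate_O₂ = √(M_O₂/M_Cl₂) = √(32.00/70.90) = √0.4513 = 0.672.

0.672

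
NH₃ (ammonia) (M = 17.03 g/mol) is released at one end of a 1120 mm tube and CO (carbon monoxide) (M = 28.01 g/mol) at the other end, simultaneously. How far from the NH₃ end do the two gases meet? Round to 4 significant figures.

629.3 mm

Distances travelled in equal time are proportional to diffusion rates, so d_NH₃/d_CO = √(M_CO/M_NH₃) = √(28.01/17.03) = 1.282.
With d_NH₃ + d_CO = 1120 mm, d_CO = 1120/(1 + 1.282) = 490.7 mm.
d_NH₃ = 1120 − 490.7 = 629.3 mm.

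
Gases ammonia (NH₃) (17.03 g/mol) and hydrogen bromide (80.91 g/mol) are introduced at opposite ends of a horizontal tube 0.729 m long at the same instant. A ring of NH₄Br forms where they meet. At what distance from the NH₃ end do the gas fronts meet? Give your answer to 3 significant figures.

In equal time, each gas travels a distance ∝ its rate ∝ 1/√M, so d_NH₃/d_HBr = √(M_HBr/M_NH₃) = √(80.91/17.03) = 2.180.
With d_NH₃ + d_HBr = 0.729 m, d_HBr = 0.729/(1 + 2.180) = 0.2293 m.
d_NH₃ = 0.729 − 0.2293 = 0.500 m.

0.500 m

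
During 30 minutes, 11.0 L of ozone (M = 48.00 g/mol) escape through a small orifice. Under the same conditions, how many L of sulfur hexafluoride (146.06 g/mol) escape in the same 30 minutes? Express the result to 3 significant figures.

Graham's law gives rate_SF₆/rate_O₃ = √(M_O₃/M_SF₆) = √(48.00/146.06) = √0.3286 = 0.5733.
So the volume for SF₆ is 11.0 × 0.5733 = 6.31 L.

6.31 L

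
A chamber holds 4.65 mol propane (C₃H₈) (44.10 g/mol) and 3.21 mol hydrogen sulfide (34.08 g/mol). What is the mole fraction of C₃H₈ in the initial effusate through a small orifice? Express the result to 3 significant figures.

0.560

Each component's effusion rate ∝ (its partial pressure)·(1/√M) ∝ n_i/√M_i.
x_C₃H₈(eff) = (n_C₃H₈/√M_C₃H₈) / (n_C₃H₈/√M_C₃H₈ + n_H₂S/√M_H₂S)
= (4.65/√44.10) / (4.65/√44.10 + 3.21/√34.08) = 0.7002/(0.7002 + 0.5499) = 0.560.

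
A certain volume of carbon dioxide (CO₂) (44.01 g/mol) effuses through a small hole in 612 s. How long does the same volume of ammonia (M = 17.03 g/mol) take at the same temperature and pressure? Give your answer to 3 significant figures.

381 s

Since effusion rate ∝ 1/√M, t_NH₃/t_CO₂ = √(M_NH₃/M_CO₂) = √(17.03/44.01) = √0.3870 = 0.6221.
So the time for NH₃ is 612 × 0.6221 = 381 s.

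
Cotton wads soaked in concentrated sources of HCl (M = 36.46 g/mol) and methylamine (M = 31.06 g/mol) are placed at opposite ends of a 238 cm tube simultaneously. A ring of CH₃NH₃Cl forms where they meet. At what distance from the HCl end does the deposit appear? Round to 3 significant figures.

114 cm

In equal time, each gas travels a distance ∝ its rate ∝ 1/√M, so d_HCl/d_CH₃NH₂ = √(M_CH₃NH₂/M_HCl) = √(31.06/36.46) = 0.9230.
With d_HCl + d_CH₃NH₂ = 238 cm, d_CH₃NH₂ = 238/(1 + 0.9230) = 123.8 cm.
d_HCl = 238 − 123.8 = 114 cm.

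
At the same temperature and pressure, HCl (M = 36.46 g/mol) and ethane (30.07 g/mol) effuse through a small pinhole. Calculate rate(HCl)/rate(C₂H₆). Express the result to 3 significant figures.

Using Graham's law: rate_HCl/rate_C₂H₆ = √(M_C₂H₆/M_HCl) = √(30.07/36.46) = √0.8247 = 0.908.

0.908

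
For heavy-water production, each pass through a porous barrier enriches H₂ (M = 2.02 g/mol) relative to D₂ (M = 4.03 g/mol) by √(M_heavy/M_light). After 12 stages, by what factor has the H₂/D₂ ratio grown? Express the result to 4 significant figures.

The single-stage factor is √(M_heavy/M_light), so 12 stages give [√(4.03/2.02)]^12 = (4.03/2.02)^(12/2).
= 1.99505^6 = 63.06.

63.06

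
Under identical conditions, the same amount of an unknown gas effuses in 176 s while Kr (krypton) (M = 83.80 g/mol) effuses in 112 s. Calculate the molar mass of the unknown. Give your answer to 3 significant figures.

From Graham's law, t_X/t_Kr = √(M_X/M_Kr).
176/112 = 1.571 = √(M_X/83.80)
M_X = 83.80 × 1.571² = 83.80 × 2.469 = 207 g/mol

207 g/mol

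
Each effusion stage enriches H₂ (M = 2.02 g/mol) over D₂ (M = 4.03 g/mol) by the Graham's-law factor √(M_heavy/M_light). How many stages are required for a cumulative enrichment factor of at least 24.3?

Single-stage factor α = √(4.03/2.02), so ln α = ½ ln(1.99505) = 0.3453.
Need α^N ≥ 24.3 ⇒ N ≥ ln(24.3) / ln α = 3.190 / 0.3453 = 9.24.
So at least 10 stages are needed.

10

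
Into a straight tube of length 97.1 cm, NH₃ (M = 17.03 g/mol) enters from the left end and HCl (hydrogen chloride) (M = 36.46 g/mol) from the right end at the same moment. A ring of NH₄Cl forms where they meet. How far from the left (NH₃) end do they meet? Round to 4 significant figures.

57.68 cm

In equal time, each gas travels a distance ∝ its rate ∝ 1/√M, so d_NH₃/d_HCl = √(M_HCl/M_NH₃) = √(36.46/17.03) = 1.463.
With d_NH₃ + d_HCl = 97.1 cm, d_HCl = 97.1/(1 + 1.463) = 39.42 cm.
d_NH₃ = 97.1 − 39.42 = 57.68 cm.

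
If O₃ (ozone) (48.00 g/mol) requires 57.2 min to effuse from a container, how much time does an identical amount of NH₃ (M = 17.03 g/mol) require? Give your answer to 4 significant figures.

34.07 min

Graham's law gives t_NH₃/t_O₃ = √(M_NH₃/M_O₃) = √(17.03/48.00) = √0.3548 = 0.5956.
So the time for NH₃ is 57.2 × 0.5956 = 34.07 min.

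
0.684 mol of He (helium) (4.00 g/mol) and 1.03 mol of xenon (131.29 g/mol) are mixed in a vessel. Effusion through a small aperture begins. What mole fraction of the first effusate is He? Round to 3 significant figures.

0.792

Each component's effusion rate ∝ (its partial pressure)·(1/√M) ∝ n_i/√M_i.
So x_He in the escaping gas = (n_He/√M_He) / Σ(n_i/√M_i)
= (0.684/√4.00) / (0.684/√4.00 + 1.03/√131.29) = 0.3420/(0.3420 + 0.08989) = 0.792.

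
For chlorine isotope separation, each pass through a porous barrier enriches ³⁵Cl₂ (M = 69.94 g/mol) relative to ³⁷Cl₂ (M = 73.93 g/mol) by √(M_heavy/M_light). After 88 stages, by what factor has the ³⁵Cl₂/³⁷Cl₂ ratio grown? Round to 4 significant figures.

Each stage multiplies the ratio by α = √(73.93/69.94), so after 88 stages the overall factor is α^88 = (73.93/69.94)^(88/2).
= 1.05705^44 = 11.49.

11.49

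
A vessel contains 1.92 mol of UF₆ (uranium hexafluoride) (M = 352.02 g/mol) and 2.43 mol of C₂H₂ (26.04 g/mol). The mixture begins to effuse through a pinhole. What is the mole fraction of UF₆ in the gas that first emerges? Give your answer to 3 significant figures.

0.177

The effusion rate of species i is ∝ p_i/√M_i ∝ n_i/√M_i.
x_UF₆(eff) = (n_UF₆/√M_UF₆) / (n_UF₆/√M_UF₆ + n_C₂H₂/√M_C₂H₂)
= (1.92/√352.02) / (1.92/√352.02 + 2.43/√26.04) = 0.1023/(0.1023 + 0.4762) = 0.177.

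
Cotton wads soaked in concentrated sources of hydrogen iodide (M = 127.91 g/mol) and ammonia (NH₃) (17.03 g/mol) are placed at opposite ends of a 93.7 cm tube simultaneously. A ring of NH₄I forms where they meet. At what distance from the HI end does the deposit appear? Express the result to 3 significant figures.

The fronts meet when d_HI + d_NH₃ = L with d_HI/d_NH₃ = √(M_NH₃/M_HI) (Graham's law). Here √(M_NH₃/M_HI) = √(17.03/127.91) = 0.3649.
With d_HI + d_NH₃ = 93.7 cm, d_NH₃ = 93.7/(1 + 0.3649) = 68.65 cm.
d_HI = 93.7 − 68.65 = 25.0 cm.

25.0 cm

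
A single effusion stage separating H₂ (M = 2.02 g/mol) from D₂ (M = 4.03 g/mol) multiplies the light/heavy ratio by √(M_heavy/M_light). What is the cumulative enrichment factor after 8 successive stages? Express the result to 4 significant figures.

15.84

The single-stage factor is √(M_heavy/M_light), so 8 stages give [√(4.03/2.02)]^8 = (4.03/2.02)^(8/2).
= 1.99505^4 = 15.84.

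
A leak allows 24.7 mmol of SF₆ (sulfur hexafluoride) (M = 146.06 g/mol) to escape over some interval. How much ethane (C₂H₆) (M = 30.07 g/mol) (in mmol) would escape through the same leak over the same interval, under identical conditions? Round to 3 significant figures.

Graham's law gives rate_C₂H₆/rate_SF₆ = √(M_SF₆/M_C₂H₆) = √(146.06/30.07) = √4.857 = 2.204.
So the amount for C₂H₆ is 24.7 × 2.204 = 54.4 mmol.

54.4 mmol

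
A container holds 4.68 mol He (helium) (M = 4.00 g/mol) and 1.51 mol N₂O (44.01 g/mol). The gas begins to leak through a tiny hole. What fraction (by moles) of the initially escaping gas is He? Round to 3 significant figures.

0.911

Rate_i ∝ x_i/√M_i (Graham's law weighted by mole fraction), so the effusate composition follows n_i/√M_i.
So x_He in the escaping gas = (n_He/√M_He) / Σ(n_i/√M_i)
= (4.68/√4.00) / (4.68/√4.00 + 1.51/√44.01) = 2.340/(2.340 + 0.2276) = 0.911.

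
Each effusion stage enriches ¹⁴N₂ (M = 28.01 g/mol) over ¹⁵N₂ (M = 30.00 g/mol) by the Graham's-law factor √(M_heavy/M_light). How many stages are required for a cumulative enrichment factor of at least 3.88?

With α = √(30.00/28.01) per stage, ln α = ½ ln(1.07105) = 0.03432.
Need α^N ≥ 3.88 ⇒ N ≥ ln(3.88) / ln α = 1.356 / 0.03432 = 39.51.
Minimum whole number of stages: N = 40.

40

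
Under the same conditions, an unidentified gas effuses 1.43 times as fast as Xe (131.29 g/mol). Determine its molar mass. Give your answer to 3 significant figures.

64.2 g/mol

By Graham's law, rate_X/rate_Xe = √(M_Xe/M_X).
1.43 = √(131.29/M_X)
M_X = 131.29 / 1.43² = 131.29 / 2.045 = 64.2 g/mol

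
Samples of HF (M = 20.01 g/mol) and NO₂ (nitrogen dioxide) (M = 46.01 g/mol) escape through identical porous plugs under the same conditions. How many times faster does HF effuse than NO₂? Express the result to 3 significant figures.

1.52

Using Graham's law: rate_HF/rate_NO₂ = √(M_NO₂/M_HF) = √(46.01/20.01) = √2.299 = 1.52.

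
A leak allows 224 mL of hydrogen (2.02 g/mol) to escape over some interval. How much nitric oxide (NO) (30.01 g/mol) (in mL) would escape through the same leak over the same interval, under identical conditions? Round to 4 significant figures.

From Graham's law, rate_NO/rate_H₂ = √(M_H₂/M_NO) = √(2.02/30.01) = √0.06731 = 0.2594.
So the volume for NO is 224 × 0.2594 = 58.12 mL.

58.12 mL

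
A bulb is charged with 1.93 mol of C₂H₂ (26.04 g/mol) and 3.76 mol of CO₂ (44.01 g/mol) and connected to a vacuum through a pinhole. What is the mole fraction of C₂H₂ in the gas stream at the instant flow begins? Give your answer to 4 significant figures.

The effusion rate of species i is ∝ p_i/√M_i ∝ n_i/√M_i.
x_C₂H₂(eff) = (n_C₂H₂/√M_C₂H₂) / (n_C₂H₂/√M_C₂H₂ + n_CO₂/√M_CO₂)
= (1.93/√26.04) / (1.93/√26.04 + 3.76/√44.01) = 0.3782/(0.3782 + 0.5668) = 0.4002.

0.4002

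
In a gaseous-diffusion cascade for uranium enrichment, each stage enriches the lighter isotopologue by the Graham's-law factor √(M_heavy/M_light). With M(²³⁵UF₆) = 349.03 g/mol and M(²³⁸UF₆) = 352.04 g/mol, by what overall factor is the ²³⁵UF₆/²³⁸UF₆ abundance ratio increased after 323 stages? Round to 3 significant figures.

Overall factor = α^323 with α = √(352.04/349.03), i.e. (352.04/349.03)^(323/2).
= 1.00862^(323/2) = 4.00.

4.00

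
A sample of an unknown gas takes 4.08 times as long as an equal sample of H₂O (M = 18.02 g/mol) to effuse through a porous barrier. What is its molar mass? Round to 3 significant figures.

Since effusion rate ∝ 1/√M, t_X/t_H₂O = √(M_X/M_H₂O).
4.08 = √(M_X/18.02)
M_X = 18.02 × 4.08² = 18.02 × 16.65 = 300 g/mol

300 g/mol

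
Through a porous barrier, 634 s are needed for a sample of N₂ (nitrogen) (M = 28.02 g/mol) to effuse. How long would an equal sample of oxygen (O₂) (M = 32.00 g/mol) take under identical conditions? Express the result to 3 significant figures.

Using Graham's law: t_O₂/t_N₂ = √(M_O₂/M_N₂) = √(32.00/28.02) = √1.142 = 1.069.
So the time for O₂ is 634 × 1.069 = 678 s.

678 s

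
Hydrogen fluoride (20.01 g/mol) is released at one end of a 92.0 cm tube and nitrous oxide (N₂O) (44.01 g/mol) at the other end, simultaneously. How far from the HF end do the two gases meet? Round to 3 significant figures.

54.9 cm

Distances travelled in equal time are proportional to diffusion rates, so d_HF/d_N₂O = √(M_N₂O/M_HF) = √(44.01/20.01) = 1.483.
With d_HF + d_N₂O = 92.0 cm, d_N₂O = 92.0/(1 + 1.483) = 37.05 cm.
d_HF = 92.0 − 37.05 = 54.9 cm.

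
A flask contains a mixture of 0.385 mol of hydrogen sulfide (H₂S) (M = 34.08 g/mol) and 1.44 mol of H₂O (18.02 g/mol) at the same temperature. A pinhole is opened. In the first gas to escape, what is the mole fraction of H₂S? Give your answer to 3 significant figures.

Each component's effusion rate ∝ (its partial pressure)·(1/√M) ∝ n_i/√M_i.
x_H₂S(eff) = (n_H₂S/√M_H₂S) / (n_H₂S/√M_H₂S + n_H₂O/√M_H₂O)
= (0.385/√34.08) / (0.385/√34.08 + 1.44/√18.02) = 0.06595/(0.06595 + 0.3392) = 0.163.

0.163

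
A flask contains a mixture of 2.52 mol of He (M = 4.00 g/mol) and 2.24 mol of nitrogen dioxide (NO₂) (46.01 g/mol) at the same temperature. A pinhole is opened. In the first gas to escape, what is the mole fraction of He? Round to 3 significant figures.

0.792

Rate_i ∝ x_i/√M_i (Graham's law weighted by mole fraction), so the effusate composition follows n_i/√M_i.
x_He(eff) = (n_He/√M_He) / (n_He/√M_He + n_NO₂/√M_NO₂)
= (2.52/√4.00) / (2.52/√4.00 + 2.24/√46.01) = 1.260/(1.260 + 0.3302) = 0.792.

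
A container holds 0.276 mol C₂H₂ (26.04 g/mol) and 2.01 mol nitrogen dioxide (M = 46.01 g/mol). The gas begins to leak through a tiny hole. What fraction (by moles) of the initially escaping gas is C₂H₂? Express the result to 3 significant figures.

0.154

Rate_i ∝ x_i/√M_i (Graham's law weighted by mole fraction), so the effusate composition follows n_i/√M_i.
So x_C₂H₂ in the escaping gas = (n_C₂H₂/√M_C₂H₂) / Σ(n_i/√M_i)
= (0.276/√26.04) / (0.276/√26.04 + 2.01/√46.01) = 0.05409/(0.05409 + 0.2963) = 0.154.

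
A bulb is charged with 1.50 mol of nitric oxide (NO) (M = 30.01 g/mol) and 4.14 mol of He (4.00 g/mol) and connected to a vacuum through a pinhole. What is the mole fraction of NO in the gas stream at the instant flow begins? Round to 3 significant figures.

The effusion rate of species i is ∝ p_i/√M_i ∝ n_i/√M_i.
Mole fraction of NO in the effusate = (n_NO/√M_NO) / (n_NO/√M_NO + n_He/√M_He)
= (1.50/√30.01) / (1.50/√30.01 + 4.14/√4.00) = 0.2738/(0.2738 + 2.070) = 0.117.

0.117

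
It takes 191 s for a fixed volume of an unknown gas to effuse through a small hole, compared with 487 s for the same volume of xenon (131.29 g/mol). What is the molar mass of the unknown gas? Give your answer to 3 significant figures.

Since effusion rate ∝ 1/√M, t_X/t_Xe = √(M_X/M_Xe).
191/487 = 0.3922 = √(M_X/131.29)
M_X = 131.29 × 0.3922² = 131.29 × 0.1538 = 20.2 g/mol

20.2 g/mol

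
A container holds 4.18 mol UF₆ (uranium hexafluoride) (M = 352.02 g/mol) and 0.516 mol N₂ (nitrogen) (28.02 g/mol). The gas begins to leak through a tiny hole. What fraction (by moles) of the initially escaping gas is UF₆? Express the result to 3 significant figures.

Effusion rate of each component ∝ n_i/√M_i (partial pressure × 1/√M).
So x_UF₆ in the escaping gas = (n_UF₆/√M_UF₆) / Σ(n_i/√M_i)
= (4.18/√352.02) / (4.18/√352.02 + 0.516/√28.02) = 0.2228/(0.2228 + 0.09748) = 0.696.

0.696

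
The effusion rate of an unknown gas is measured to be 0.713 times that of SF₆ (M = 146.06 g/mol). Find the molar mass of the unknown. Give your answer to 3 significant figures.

287 g/mol

By Graham's law, rate_X/rate_SF₆ = √(M_SF₆/M_X).
0.713 = √(146.06/M_X)
M_X = 146.06 / 0.713² = 146.06 / 0.5084 = 287 g/mol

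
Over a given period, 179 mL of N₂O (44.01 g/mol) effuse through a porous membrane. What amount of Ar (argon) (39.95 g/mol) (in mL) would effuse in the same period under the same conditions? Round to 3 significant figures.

Since effusion rate ∝ 1/√M, rate_Ar/rate_N₂O = √(M_N₂O/M_Ar) = √(44.01/39.95) = √1.102 = 1.050.
So the volume for Ar is 179 × 1.050 = 188 mL.

188 mL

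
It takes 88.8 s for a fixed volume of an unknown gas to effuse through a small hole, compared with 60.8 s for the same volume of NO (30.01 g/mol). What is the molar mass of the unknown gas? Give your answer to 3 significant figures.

By Graham's law, t_X/t_NO = √(M_X/M_NO).
88.8/60.8 = 1.461 = √(M_X/30.01)
M_X = 30.01 × 1.461² = 30.01 × 2.133 = 64.0 g/mol

64.0 g/mol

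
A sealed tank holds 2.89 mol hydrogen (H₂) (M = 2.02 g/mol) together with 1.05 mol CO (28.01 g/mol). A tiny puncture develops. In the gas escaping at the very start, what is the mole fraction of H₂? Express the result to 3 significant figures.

Effusion rate of each component ∝ n_i/√M_i (partial pressure × 1/√M).
Mole fraction of H₂ in the effusate = (n_H₂/√M_H₂) / (n_H₂/√M_H₂ + n_CO/√M_CO)
= (2.89/√2.02) / (2.89/√2.02 + 1.05/√28.01) = 2.033/(2.033 + 0.1984) = 0.911.

0.911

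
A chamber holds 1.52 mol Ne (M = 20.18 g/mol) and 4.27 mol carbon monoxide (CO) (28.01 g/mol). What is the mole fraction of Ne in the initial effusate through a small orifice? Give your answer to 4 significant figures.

0.2955

The effusion rate of species i is ∝ p_i/√M_i ∝ n_i/√M_i.
So x_Ne in the escaping gas = (n_Ne/√M_Ne) / Σ(n_i/√M_i)
= (1.52/√20.18) / (1.52/√20.18 + 4.27/√28.01) = 0.3384/(0.3384 + 0.8068) = 0.2955.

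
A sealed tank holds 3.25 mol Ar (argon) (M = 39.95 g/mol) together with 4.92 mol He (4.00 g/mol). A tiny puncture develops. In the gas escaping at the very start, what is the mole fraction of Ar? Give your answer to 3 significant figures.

Effusion rate of each component ∝ n_i/√M_i (partial pressure × 1/√M).
Mole fraction of Ar in the effusate = (n_Ar/√M_Ar) / (n_Ar/√M_Ar + n_He/√M_He)
= (3.25/√39.95) / (3.25/√39.95 + 4.92/√4.00) = 0.5142/(0.5142 + 2.460) = 0.173.

0.173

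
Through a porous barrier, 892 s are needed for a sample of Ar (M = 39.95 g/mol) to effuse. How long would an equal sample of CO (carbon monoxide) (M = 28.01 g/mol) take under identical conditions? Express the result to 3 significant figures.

Graham's law gives t_CO/t_Ar = √(M_CO/M_Ar) = √(28.01/39.95) = √0.7011 = 0.8373.
So the time for CO is 892 × 0.8373 = 747 s.

747 s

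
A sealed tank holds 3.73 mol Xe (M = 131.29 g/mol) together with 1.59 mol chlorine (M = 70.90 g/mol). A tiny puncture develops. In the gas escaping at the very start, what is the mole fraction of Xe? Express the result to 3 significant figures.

0.633

Rate_i ∝ x_i/√M_i (Graham's law weighted by mole fraction), so the effusate composition follows n_i/√M_i.
x_Xe(eff) = (n_Xe/√M_Xe) / (n_Xe/√M_Xe + n_Cl₂/√M_Cl₂)
= (3.73/√131.29) / (3.73/√131.29 + 1.59/√70.90) = 0.3255/(0.3255 + 0.1888) = 0.633.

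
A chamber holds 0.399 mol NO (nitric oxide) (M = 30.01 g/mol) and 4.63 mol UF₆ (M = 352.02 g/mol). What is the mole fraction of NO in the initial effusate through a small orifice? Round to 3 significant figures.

0.228

Rate_i ∝ x_i/√M_i (Graham's law weighted by mole fraction), so the effusate composition follows n_i/√M_i.
x_NO(eff) = (n_NO/√M_NO) / (n_NO/√M_NO + n_UF₆/√M_UF₆)
= (0.399/√30.01) / (0.399/√30.01 + 4.63/√352.02) = 0.07283/(0.07283 + 0.2468) = 0.228.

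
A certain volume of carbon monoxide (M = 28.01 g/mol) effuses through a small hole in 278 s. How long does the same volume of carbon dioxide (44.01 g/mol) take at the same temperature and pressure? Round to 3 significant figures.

Using Graham's law: t_CO₂/t_CO = √(M_CO₂/M_CO) = √(44.01/28.01) = √1.571 = 1.253.
So the time for CO₂ is 278 × 1.253 = 348 s.

348 s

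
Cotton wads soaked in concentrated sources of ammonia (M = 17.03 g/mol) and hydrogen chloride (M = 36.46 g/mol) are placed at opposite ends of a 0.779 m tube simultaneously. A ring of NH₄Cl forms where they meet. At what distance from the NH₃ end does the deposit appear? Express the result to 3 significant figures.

0.463 m

Graham's law gives d_NH₃/d_HCl = rate_NH₃/rate_HCl = √(M_HCl/M_NH₃) = √(36.46/17.03) = 1.463.
With d_NH₃ + d_HCl = 0.779 m, d_HCl = 0.779/(1 + 1.463) = 0.3163 m.
d_NH₃ = 0.779 − 0.3163 = 0.463 m.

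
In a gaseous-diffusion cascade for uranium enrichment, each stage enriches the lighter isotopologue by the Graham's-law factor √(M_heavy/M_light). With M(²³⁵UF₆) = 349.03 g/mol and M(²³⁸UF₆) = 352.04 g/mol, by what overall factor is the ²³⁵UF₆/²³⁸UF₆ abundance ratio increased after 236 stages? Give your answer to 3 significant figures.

2.75

The single-stage factor is √(M_heavy/M_light), so 236 stages give [√(352.04/349.03)]^236 = (352.04/349.03)^(236/2).
= 1.00862^118 = 2.75.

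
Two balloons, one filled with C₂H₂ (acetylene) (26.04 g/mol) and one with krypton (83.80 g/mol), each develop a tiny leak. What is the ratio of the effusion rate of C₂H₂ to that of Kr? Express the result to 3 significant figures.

1.79

From Graham's law, rate_C₂H₂/rate_Kr = √(M_Kr/M_C₂H₂) = √(83.80/26.04) = √3.218 = 1.79.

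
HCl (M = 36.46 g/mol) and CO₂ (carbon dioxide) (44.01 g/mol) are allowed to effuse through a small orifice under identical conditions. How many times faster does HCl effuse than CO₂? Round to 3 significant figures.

1.10

Using Graham's law: rate_HCl/rate_CO₂ = √(M_CO₂/M_HCl) = √(44.01/36.46) = √1.207 = 1.10.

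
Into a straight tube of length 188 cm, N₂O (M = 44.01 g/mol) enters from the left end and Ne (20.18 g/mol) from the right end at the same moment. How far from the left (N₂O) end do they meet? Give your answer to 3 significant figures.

In equal time, each gas travels a distance ∝ its rate ∝ 1/√M, so d_N₂O/d_Ne = √(M_Ne/M_N₂O) = √(20.18/44.01) = 0.6772.
With d_N₂O + d_Ne = 188 cm, d_Ne = 188/(1 + 0.6772) = 112.1 cm.
d_N₂O = 188 − 112.1 = 75.9 cm.

75.9 cm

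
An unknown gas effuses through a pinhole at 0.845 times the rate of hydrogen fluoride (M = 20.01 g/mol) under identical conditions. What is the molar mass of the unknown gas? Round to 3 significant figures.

28.0 g/mol

By Graham's law, rate_X/rate_HF = √(M_HF/M_X).
0.845 = √(20.01/M_X)
M_X = 20.01 / 0.845² = 20.01 / 0.7140 = 28.0 g/mol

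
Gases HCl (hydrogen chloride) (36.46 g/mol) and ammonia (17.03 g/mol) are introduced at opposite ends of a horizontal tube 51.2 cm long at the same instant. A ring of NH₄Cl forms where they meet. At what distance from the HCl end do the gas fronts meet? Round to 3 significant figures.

20.8 cm

The fronts meet when d_HCl + d_NH₃ = L with d_HCl/d_NH₃ = √(M_NH₃/M_HCl) (Graham's law). Here √(M_NH₃/M_HCl) = √(17.03/36.46) = 0.6834.
With d_HCl + d_NH₃ = 51.2 cm, d_NH₃ = 51.2/(1 + 0.6834) = 30.41 cm.
d_HCl = 51.2 − 30.41 = 20.8 cm.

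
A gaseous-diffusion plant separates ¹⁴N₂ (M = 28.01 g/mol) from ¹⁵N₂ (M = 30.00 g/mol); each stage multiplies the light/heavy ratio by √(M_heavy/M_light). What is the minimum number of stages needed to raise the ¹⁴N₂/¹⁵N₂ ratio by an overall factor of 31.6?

101

Per stage α = (30.00/28.01)^(1/2) = 1.07105^0.5, giving ln α = 0.03432.
Need α^N ≥ 31.6 ⇒ N ≥ ln(31.6) / ln α = 3.453 / 0.03432 = 100.62.
Rounding up, N = 101 stages.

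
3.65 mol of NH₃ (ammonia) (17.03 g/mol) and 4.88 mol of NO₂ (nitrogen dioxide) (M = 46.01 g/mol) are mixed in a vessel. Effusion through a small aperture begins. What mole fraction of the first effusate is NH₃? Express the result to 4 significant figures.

0.5514

Each component's effusion rate ∝ (its partial pressure)·(1/√M) ∝ n_i/√M_i.
x_NH₃(eff) = (n_NH₃/√M_NH₃) / (n_NH₃/√M_NH₃ + n_NO₂/√M_NO₂)
= (3.65/√17.03) / (3.65/√17.03 + 4.88/√46.01) = 0.8845/(0.8845 + 0.7194) = 0.5514.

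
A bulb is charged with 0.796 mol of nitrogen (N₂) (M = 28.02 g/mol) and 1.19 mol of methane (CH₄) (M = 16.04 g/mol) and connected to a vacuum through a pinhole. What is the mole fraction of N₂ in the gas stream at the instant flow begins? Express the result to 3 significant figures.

0.336

The effusion rate of species i is ∝ p_i/√M_i ∝ n_i/√M_i.
x_N₂(eff) = (n_N₂/√M_N₂) / (n_N₂/√M_N₂ + n_CH₄/√M_CH₄)
= (0.796/√28.02) / (0.796/√28.02 + 1.19/√16.04) = 0.1504/(0.1504 + 0.2971) = 0.336.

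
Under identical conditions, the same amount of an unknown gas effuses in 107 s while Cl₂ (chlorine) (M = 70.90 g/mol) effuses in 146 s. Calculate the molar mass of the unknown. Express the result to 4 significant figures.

Since effusion rate ∝ 1/√M, t_X/t_Cl₂ = √(M_X/M_Cl₂).
107/146 = 0.7329 = √(M_X/70.90)
M_X = 70.90 × 0.7329² = 70.90 × 0.5371 = 38.08 g/mol

38.08 g/mol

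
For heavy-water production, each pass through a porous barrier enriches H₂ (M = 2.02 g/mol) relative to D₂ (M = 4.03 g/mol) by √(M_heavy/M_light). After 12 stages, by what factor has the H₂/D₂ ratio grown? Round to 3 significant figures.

63.1

Overall factor = α^12 with α = √(4.03/2.02), i.e. (4.03/2.02)^(12/2).
= 1.99505^6 = 63.1.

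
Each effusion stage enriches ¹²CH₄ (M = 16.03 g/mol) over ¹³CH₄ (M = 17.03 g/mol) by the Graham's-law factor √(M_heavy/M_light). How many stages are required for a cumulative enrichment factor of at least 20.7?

101

Single-stage factor α = √(17.03/16.03), so ln α = ½ ln(1.06238) = 0.03026.
Need α^N ≥ 20.7 ⇒ N ≥ ln(20.7) / ln α = 3.030 / 0.03026 = 100.15.
So at least 101 stages are needed.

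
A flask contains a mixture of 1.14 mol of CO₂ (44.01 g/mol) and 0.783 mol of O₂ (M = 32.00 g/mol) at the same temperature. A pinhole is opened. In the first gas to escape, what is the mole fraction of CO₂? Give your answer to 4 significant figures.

0.5539

Rate_i ∝ x_i/√M_i (Graham's law weighted by mole fraction), so the effusate composition follows n_i/√M_i.
Mole fraction of CO₂ in the effusate = (n_CO₂/√M_CO₂) / (n_CO₂/√M_CO₂ + n_O₂/√M_O₂)
= (1.14/√44.01) / (1.14/√44.01 + 0.783/√32.00) = 0.1718/(0.1718 + 0.1384) = 0.5539.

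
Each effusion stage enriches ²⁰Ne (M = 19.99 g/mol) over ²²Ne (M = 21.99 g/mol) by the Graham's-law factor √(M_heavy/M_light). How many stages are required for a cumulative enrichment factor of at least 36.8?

76

With α = √(21.99/19.99) per stage, ln α = ½ ln(1.10005) = 0.04768.
Need α^N ≥ 36.8 ⇒ N ≥ ln(36.8) / ln α = 3.605 / 0.04768 = 75.62.
So at least 76 stages are needed.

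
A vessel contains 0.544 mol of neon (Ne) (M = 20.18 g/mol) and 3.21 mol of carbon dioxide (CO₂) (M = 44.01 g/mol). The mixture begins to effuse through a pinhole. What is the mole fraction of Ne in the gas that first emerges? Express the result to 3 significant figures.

Rate_i ∝ x_i/√M_i (Graham's law weighted by mole fraction), so the effusate composition follows n_i/√M_i.
x_Ne(eff) = (n_Ne/√M_Ne) / (n_Ne/√M_Ne + n_CO₂/√M_CO₂)
= (0.544/√20.18) / (0.544/√20.18 + 3.21/√44.01) = 0.1211/(0.1211 + 0.4839) = 0.200.

0.200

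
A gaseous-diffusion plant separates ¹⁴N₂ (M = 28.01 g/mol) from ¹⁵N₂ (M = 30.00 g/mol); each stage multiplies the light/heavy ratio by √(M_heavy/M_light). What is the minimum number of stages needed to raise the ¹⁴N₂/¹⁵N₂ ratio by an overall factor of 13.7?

Per stage α = (30.00/28.01)^(1/2) = 1.07105^0.5, giving ln α = 0.03432.
Need α^N ≥ 13.7 ⇒ N ≥ ln(13.7) / ln α = 2.617 / 0.03432 = 76.27.
Rounding up, N = 77 stages.

77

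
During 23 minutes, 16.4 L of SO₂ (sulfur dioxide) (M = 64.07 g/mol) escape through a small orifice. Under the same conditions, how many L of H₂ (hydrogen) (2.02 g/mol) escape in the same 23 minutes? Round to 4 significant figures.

Since effusion rate ∝ 1/√M, rate_H₂/rate_SO₂ = √(M_SO₂/M_H₂) = √(64.07/2.02) = √31.72 = 5.632.
So the volume for H₂ is 16.4 × 5.632 = 92.36 L.

92.36 L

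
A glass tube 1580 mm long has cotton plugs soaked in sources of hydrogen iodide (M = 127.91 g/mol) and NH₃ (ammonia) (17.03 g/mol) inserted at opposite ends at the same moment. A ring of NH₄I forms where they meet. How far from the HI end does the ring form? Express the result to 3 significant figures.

422 mm

The fronts meet when d_HI + d_NH₃ = L with d_HI/d_NH₃ = √(M_NH₃/M_HI) (Graham's law). Here √(M_NH₃/M_HI) = √(17.03/127.91) = 0.3649.
With d_HI + d_NH₃ = 1580 mm, d_NH₃ = 1580/(1 + 0.3649) = 1158 mm.
d_HI = 1580 − 1158 = 422 mm.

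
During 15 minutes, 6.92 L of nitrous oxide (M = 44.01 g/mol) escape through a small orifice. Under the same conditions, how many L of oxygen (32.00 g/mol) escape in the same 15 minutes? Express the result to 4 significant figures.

8.115 L

By Graham's law, rate_O₂/rate_N₂O = √(M_N₂O/M_O₂) = √(44.01/32.00) = √1.375 = 1.173.
So the volume for O₂ is 6.92 × 1.173 = 8.115 L.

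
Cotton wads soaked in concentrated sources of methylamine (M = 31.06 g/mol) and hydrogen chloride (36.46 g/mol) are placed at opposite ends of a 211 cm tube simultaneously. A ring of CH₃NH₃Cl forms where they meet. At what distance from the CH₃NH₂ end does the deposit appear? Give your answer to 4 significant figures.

In equal time, each gas travels a distance ∝ its rate ∝ 1/√M, so d_CH₃NH₂/d_HCl = √(M_HCl/M_CH₃NH₂) = √(36.46/31.06) = 1.083.
With d_CH₃NH₂ + d_HCl = 211 cm, d_HCl = 211/(1 + 1.083) = 101.3 cm.
d_CH₃NH₂ = 211 − 101.3 = 109.7 cm.

109.7 cm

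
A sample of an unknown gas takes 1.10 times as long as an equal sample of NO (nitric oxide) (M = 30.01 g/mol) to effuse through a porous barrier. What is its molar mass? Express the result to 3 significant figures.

36.3 g/mol

Graham's law gives t_X/t_NO = √(M_X/M_NO).
1.10 = √(M_X/30.01)
M_X = 30.01 × 1.10² = 30.01 × 1.210 = 36.3 g/mol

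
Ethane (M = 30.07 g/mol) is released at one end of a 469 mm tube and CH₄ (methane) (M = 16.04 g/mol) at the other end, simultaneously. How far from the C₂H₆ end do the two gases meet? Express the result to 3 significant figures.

The fronts meet when d_C₂H₆ + d_CH₄ = L with d_C₂H₆/d_CH₄ = √(M_CH₄/M_C₂H₆) (Graham's law). Here √(M_CH₄/M_C₂H₆) = √(16.04/30.07) = 0.7304.
With d_C₂H₆ + d_CH₄ = 469 mm, d_CH₄ = 469/(1 + 0.7304) = 271.0 mm.
d_C₂H₆ = 469 − 271.0 = 198 mm.

198 mm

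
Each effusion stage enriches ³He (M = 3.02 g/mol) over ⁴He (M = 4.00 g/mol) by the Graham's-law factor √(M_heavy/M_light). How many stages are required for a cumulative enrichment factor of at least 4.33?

11

Single-stage factor α = √(4.00/3.02), so ln α = ½ ln(1.32450) = 0.1405.
Need α^N ≥ 4.33 ⇒ N ≥ ln(4.33) / ln α = 1.466 / 0.1405 = 10.43.
Minimum whole number of stages: N = 11.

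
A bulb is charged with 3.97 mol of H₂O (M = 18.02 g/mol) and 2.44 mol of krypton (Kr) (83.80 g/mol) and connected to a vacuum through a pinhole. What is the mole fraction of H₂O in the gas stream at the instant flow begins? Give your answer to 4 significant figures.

0.7782

The effusion rate of species i is ∝ p_i/√M_i ∝ n_i/√M_i.
x_H₂O(eff) = (n_H₂O/√M_H₂O) / (n_H₂O/√M_H₂O + n_Kr/√M_Kr)
= (3.97/√18.02) / (3.97/√18.02 + 2.44/√83.80) = 0.9352/(0.9352 + 0.2665) = 0.7782.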